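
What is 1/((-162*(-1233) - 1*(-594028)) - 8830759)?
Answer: -1/8036985 ≈ -1.2442e-7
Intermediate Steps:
1/((-162*(-1233) - 1*(-594028)) - 8830759) = 1/((199746 + 594028) - 8830759) = 1/(793774 - 8830759) = 1/(-8036985) = -1/8036985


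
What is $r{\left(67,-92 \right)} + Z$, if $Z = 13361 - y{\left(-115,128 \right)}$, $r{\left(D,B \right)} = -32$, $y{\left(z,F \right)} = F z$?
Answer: $28049$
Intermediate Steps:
$Z = 28081$ ($Z = 13361 - 128 \left(-115\right) = 13361 - -14720 = 13361 + 14720 = 28081$)
$r{\left(67,-92 \right)} + Z = -32 + 28081 = 28049$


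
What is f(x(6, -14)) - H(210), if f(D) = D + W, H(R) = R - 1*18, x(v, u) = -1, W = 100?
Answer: -93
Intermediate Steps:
H(R) = -18 + R (H(R) = R - 18 = -18 + R)
f(D) = 100 + D (f(D) = D + 100 = 100 + D)
f(x(6, -14)) - H(210) = (100 - 1) - (-18 + 210) = 99 - 1*192 = 99 - 192 = -93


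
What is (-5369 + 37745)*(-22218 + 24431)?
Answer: 71648088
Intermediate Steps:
(-5369 + 37745)*(-22218 + 24431) = 32376*2213 = 71648088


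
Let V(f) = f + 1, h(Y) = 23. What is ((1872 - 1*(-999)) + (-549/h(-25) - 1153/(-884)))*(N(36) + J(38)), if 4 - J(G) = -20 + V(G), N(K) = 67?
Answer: 57914375/391 ≈ 1.4812e+5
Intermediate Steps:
V(f) = 1 + f
J(G) = 23 - G (J(G) = 4 - (-20 + (1 + G)) = 4 - (-19 + G) = 4 + (19 - G) = 23 - G)
((1872 - 1*(-999)) + (-549/h(-25) - 1153/(-884)))*(N(36) + J(38)) = ((1872 - 1*(-999)) + (-549/23 - 1153/(-884)))*(67 + (23 - 1*38)) = ((1872 + 999) + (-549*1/23 - 1153*(-1/884)))*(67 + (23 - 38)) = (2871 + (-549/23 + 1153/884))*(67 - 15) = (2871 - 458797/20332)*52 = (57914375/20332)*52 = 57914375/391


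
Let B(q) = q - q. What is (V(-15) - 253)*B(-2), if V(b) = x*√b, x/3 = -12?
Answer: 0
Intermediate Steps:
x = -36 (x = 3*(-12) = -36)
V(b) = -36*√b
B(q) = 0
(V(-15) - 253)*B(-2) = (-36*I*√15 - 253)*0 = (-253 - 36*I*√15)*0 = 0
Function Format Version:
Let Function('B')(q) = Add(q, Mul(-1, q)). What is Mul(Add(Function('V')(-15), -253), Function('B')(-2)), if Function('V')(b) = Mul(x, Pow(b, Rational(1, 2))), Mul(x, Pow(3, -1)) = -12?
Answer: 0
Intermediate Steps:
x = -36 (x = Mul(3, -12) = -36)
Function('V')(b) = Mul(-36, Pow(b, Rational(1, 2)))
Function('B')(q) = 0
Mul(Add(Function('V')(-15), -253), Function('B')(-2)) = Mul(Add(Mul(-36, Pow(-15, Rational(1, 2))), -253), 0) = Mul(Add(Mul(-36, Mul(I, Pow(15, Rational(1, 2)))), -253), 0) = Mul(Add(Mul(-36, I, Pow(15, Rational(1, 2))), -253), 0) = Mul(Add(-253, Mul(-36, I, Pow(15, Rational(1, 2)))), 0) = 0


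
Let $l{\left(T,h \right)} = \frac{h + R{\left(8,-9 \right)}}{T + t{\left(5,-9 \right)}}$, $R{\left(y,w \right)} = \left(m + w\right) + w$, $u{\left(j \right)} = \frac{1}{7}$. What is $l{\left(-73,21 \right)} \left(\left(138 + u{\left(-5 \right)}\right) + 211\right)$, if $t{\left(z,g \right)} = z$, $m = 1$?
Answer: $- \frac{2444}{119} \approx -20.538$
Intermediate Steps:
$u{\left(j \right)} = \frac{1}{7}$
$R{\left(y,w \right)} = 1 + 2 w$ ($R{\left(y,w \right)} = \left(1 + w\right) + w = 1 + 2 w$)
$l{\left(T,h \right)} = \frac{-17 + h}{5 + T}$ ($l{\left(T,h \right)} = \frac{h + \left(1 + 2 \left(-9\right)\right)}{T + 5} = \frac{h + \left(1 - 18\right)}{5 + T} = \frac{h - 17}{5 + T} = \frac{-17 + h}{5 + T}$)
$l{\left(-73,21 \right)} \left(\left(138 + u{\left(-5 \right)}\right) + 211\right) = \frac{-17 + 21}{5 - 73} \left(\left(138 + \frac{1}{7}\right) + 211\right) = \frac{1}{-68} \cdot 4 \left(\frac{967}{7} + 211\right) = \left(- \frac{1}{68}\right) 4 \cdot \frac{2444}{7} = \left(- \frac{1}{17}\right) \frac{2444}{7} = - \frac{2444}{119}$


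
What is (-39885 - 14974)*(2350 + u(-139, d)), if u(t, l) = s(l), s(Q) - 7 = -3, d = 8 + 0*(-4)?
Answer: -129138086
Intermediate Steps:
d = 8 (d = 8 + 0 = 8)
s(Q) = 4 (s(Q) = 7 - 3 = 4)
u(t, l) = 4
(-39885 - 14974)*(2350 + u(-139, d)) = (-39885 - 14974)*(2350 + 4) = -54859*2354 = -129138086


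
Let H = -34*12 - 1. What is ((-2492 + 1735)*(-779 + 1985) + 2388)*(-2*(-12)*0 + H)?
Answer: 372416586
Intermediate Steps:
H = -409 (H = -408 - 1 = -409)
((-2492 + 1735)*(-779 + 1985) + 2388)*(-2*(-12)*0 + H) = ((-2492 + 1735)*(-779 + 1985) + 2388)*(-2*(-12)*0 - 409) = (-757*1206 + 2388)*(24*0 - 409) = (-912942 + 2388)*(0 - 409) = -910554*(-409) = 372416586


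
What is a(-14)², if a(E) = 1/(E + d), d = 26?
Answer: 1/144 ≈ 0.0069444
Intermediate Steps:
a(E) = 1/(26 + E) (a(E) = 1/(E + 26) = 1/(26 + E))
a(-14)² = (1/(26 - 14))² = (1/12)² = 1/144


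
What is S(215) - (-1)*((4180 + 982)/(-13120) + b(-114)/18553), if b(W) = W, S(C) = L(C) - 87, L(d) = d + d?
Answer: 41697101107/121707680 ≈ 342.60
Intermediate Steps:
L(d) = 2*d
S(C) = -87 + 2*C (S(C) = 2*C - 87 = -87 + 2*C)
S(215) - (-1)*((4180 + 982)/(-13120) + b(-114)/18553) = (-87 + 2*215) - (-1)*((4180 + 982)/(-13120) - 114/18553) = (-87 + 430) - (-1)*(5162*(-1/13120) - 114*1/18553) = 343 - (-1)*(-2581/6560 - 114/18553) = 343 - (-1)*(-48633133)/121707680 = 343 - 1*48633133/121707680 = 343 - 48633133/121707680 = 41697101107/121707680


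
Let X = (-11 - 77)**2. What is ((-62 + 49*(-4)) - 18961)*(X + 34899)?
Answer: -819555817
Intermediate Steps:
X = 7744 (X = (-88)**2 = 7744)
((-62 + 49*(-4)) - 18961)*(X + 34899) = ((-62 + 49*(-4)) - 18961)*(7744 + 34899) = ((-62 - 196) - 18961)*42643 = (-258 - 18961)*42643 = -19219*42643 = -819555817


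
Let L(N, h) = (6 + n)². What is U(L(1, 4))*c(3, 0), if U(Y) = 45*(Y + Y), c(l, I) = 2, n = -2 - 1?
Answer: 1620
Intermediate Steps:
n = -3
L(N, h) = 9 (L(N, h) = (6 - 3)² = 3² = 9)
U(Y) = 90*Y (U(Y) = 45*(2*Y) = 90*Y)
U(L(1, 4))*c(3, 0) = (90*9)*2 = 810*2 = 1620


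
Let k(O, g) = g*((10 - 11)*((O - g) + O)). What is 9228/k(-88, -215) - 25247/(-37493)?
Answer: 185893833/104792935 ≈ 1.7739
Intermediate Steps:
k(O, g) = g*(g - 2*O) (k(O, g) = g*(-(-g + 2*O)) = g*(g - 2*O))
9228/k(-88, -215) - 25247/(-37493) = 9228/((-215*(-215 - 2*(-88)))) - 25247/(-37493) = 9228/((-215*(-215 + 176))) - 25247*(-1/37493) = 9228/((-215*(-39))) + 25247/37493 = 9228/8385 + 25247/37493 = 9228*(1/8385) + 25247/37493 = 3076/2795 + 25247/37493 = 185893833/104792935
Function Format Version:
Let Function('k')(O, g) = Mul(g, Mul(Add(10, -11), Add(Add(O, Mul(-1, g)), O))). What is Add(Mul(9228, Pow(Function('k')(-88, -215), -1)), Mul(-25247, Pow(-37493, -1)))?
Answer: Rational(185893833, 104792935) ≈ 1.7739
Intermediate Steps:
Function('k')(O, g) = Mul(g, Add(g, Mul(-2, O))) (Function('k')(O, g) = Mul(g, Mul(-1, Add(Mul(-1, g), Mul(2, O)))) = Mul(g, Add(g, Mul(-2, O))))
Add(Mul(9228, Pow(Function('k')(-88, -215), -1)), Mul(-25247, Pow(-37493, -1))) = Add(Mul(9228, Pow(Mul(-215, Add(-215, Mul(-2, -88))), -1)), Mul(-25247, Pow(-37493, -1))) = Add(Mul(9228, Pow(Mul(-215, Add(-215, 176)), -1)), Mul(-25247, Rational(-1, 37493))) = Add(Mul(9228, Pow(Mul(-215, -39), -1)), Rational(25247, 37493)) = Add(Mul(9228, Pow(8385, -1)), Rational(25247, 37493)) = Add(Mul(9228, Rational(1, 8385)), Rational(25247, 37493)) = Add(Rational(3076, 2795), Rational(25247, 37493)) = Rational(185893833, 104792935)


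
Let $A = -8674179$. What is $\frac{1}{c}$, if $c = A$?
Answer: $- \frac{1}{8674179} \approx -1.1528 \cdot 10^{-7}$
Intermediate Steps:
$c = -8674179$
$\frac{1}{c} = \frac{1}{-8674179} = - \frac{1}{8674179}$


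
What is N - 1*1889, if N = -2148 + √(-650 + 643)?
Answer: -4037 + I*√7 ≈ -4037.0 + 2.6458*I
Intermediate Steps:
N = -2148 + I*√7 (N = -2148 + √(-7) = -2148 + I*√7 ≈ -2148.0 + 2.6458*I)
N - 1*1889 = (-2148 + I*√7) - 1*1889 = (-2148 + I*√7) - 1889 = -4037 + I*√7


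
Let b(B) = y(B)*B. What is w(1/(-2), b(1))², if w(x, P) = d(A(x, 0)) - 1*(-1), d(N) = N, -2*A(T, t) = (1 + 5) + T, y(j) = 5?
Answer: 49/16 ≈ 3.0625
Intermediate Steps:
A(T, t) = -3 - T/2 (A(T, t) = -((1 + 5) + T)/2 = -(6 + T)/2 = -3 - T/2)
b(B) = 5*B
w(x, P) = -2 - x/2 (w(x, P) = (-3 - x/2) - 1*(-1) = (-3 - x/2) + 1 = -2 - x/2)
w(1/(-2), b(1))² = (-2 - ½/(-2))² = (-2 - ½*(-½))² = (-2 + ¼)² = (-7/4)² = 49/16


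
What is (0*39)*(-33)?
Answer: 0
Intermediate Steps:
(0*39)*(-33) = 0*(-33) = 0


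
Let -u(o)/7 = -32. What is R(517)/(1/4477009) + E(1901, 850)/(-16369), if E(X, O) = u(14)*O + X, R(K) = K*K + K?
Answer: 19625937838733425/16369 ≈ 1.1990e+12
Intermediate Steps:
R(K) = K + K**2 (R(K) = K**2 + K = K + K**2)
u(o) = 224 (u(o) = -7*(-32) = 224)
E(X, O) = X + 224*O (E(X, O) = 224*O + X = X + 224*O)
R(517)/(1/4477009) + E(1901, 850)/(-16369) = (517*(1 + 517))/(1/4477009) + (1901 + 224*850)/(-16369) = (517*518)/(1/4477009) + (1901 + 190400)*(-1/16369) = 267806*4477009 + 192301*(-1/16369) = 1198969872254 - 192301/16369 = 19625937838733425/16369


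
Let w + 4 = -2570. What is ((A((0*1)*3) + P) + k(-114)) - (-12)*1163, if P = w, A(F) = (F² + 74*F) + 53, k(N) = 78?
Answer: 11513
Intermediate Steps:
A(F) = 53 + F² + 74*F
w = -2574 (w = -4 - 2570 = -2574)
P = -2574
((A((0*1)*3) + P) + k(-114)) - (-12)*1163 = (((53 + ((0*1)*3)² + 74*((0*1)*3)) - 2574) + 78) - (-12)*1163 = (((53 + (0*3)² + 74*(0*3)) - 2574) + 78) - 1*(-13956) = (((53 + 0² + 74*0) - 2574) + 78) + 13956 = (((53 + 0 + 0) - 2574) + 78) + 13956 = ((53 - 2574) + 78) + 13956 = (-2521 + 78) + 13956 = -2443 + 13956 = 11513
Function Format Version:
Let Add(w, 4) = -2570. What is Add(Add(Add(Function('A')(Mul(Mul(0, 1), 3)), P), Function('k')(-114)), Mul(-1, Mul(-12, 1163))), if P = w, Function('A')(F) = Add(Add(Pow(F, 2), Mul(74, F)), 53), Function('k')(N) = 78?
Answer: 11513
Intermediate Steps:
Function('A')(F) = Add(53, Pow(F, 2), Mul(74, F))
w = -2574 (w = Add(-4, -2570) = -2574)
P = -2574
Add(Add(Add(Function('A')(Mul(Mul(0, 1), 3)), P), Function('k')(-114)), Mul(-1, Mul(-12, 1163))) = Add(Add(Add(Add(53, Pow(Mul(Mul(0, 1), 3), 2), Mul(74, Mul(Mul(0, 1), 3))), -2574), 78), Mul(-1, Mul(-12, 1163))) = Add(Add(Add(Add(53, Pow(Mul(0, 3), 2), Mul(74, Mul(0, 3))), -2574), 78), Mul(-1, -13956)) = Add(Add(Add(Add(53, Pow(0, 2), Mul(74, 0)), -2574), 78), 13956) = Add(Add(Add(Add(53, 0, 0), -2574), 78), 13956) = Add(Add(Add(53, -2574), 78), 13956) = Add(Add(-2521, 78), 13956) = Add(-2443, 13956) = 11513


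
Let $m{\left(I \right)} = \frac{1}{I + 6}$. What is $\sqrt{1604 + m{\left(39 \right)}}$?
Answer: $\frac{\sqrt{360905}}{15} \approx 40.05$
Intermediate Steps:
$m{\left(I \right)} = \frac{1}{6 + I}$
$\sqrt{1604 + m{\left(39 \right)}} = \sqrt{1604 + \frac{1}{6 + 39}} = \sqrt{1604 + \frac{1}{45}} = \sqrt{\frac{72181}{45}} = \frac{\sqrt{360905}}{15}$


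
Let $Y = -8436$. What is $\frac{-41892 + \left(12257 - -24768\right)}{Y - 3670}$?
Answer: $\frac{4867}{12106} \approx 0.40203$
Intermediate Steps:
$\frac{-41892 + \left(12257 - -24768\right)}{Y - 3670} = \frac{-41892 + \left(12257 - -24768\right)}{-8436 - 3670} = \frac{-41892 + \left(12257 + 24768\right)}{-12106} = \left(-41892 + 37025\right) \left(- \frac{1}{12106}\right) = \left(-4867\right) \left(- \frac{1}{12106}\right) = \frac{4867}{12106}$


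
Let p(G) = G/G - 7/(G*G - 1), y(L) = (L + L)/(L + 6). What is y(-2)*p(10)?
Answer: -92/99 ≈ -0.92929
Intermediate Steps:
y(L) = 2*L/(6 + L) (y(L) = (2*L)/(6 + L) = 2*L/(6 + L))
p(G) = 1 - 7/(-1 + G²) (p(G) = 1 - 7/(G² - 1) = 1 - 7/(-1 + G²))
y(-2)*p(10) = (2*(-2)/(6 - 2))*((-8 + 10²)/(-1 + 10²)) = (2*(-2)/4)*((-8 + 100)/(-1 + 100)) = (2*(-2)*(¼))*(92/99) = -92/99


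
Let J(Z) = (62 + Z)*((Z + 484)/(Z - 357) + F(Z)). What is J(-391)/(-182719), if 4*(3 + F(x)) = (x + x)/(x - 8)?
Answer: -36952763/7790407284 ≈ -0.0047434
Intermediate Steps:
F(x) = -3 + x/(2*(-8 + x)) (F(x) = -3 + ((x + x)/(x - 8))/4 = -3 + ((2*x)/(-8 + x))/4 = -3 + (2*x/(-8 + x))/4 = -3 + x/(2*(-8 + x)))
J(Z) = (62 + Z)*((484 + Z)/(-357 + Z) + (48 - 5*Z)/(2*(-8 + Z))) (J(Z) = (62 + Z)*((Z + 484)/(Z - 357) + (48 - 5*Z)/(2*(-8 + Z))) = (62 + Z)*((484 + Z)/(-357 + Z) + (48 - 5*Z)/(2*(-8 + Z))))
J(-391)/(-182719) = ((-1542560 - 3*(-391)**3 + 2599*(-391)**2 + 147790*(-391))/(2*(2856 + (-391)**2 - 365*(-391))))/(-182719) = ((-1542560 - 3*(-59776471) + 2599*152881 - 57785890)/(2*(2856 + 152881 + 142715)))*(-1/182719) = ((1/2)*(-1542560 + 179329413 + 397337719 - 57785890)/298452)*(-1/182719) = ((1/2)*(1/298452)*517338682)*(-1/182719) = (36952763/42636)*(-1/182719) = -36952763/7790407284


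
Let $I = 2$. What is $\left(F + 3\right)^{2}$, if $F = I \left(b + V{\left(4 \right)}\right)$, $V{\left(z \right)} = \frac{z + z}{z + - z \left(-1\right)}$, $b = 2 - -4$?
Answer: $289$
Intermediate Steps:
$b = 6$ ($b = 2 + 4 = 6$)
$V{\left(z \right)} = 1$ ($V{\left(z \right)} = \frac{2 z}{z + z} = \frac{2 z}{2 z} = 2 z \frac{1}{2 z} = 1$)
$F = 14$ ($F = 2 \left(6 + 1\right) = 2 \cdot 7 = 14$)
$\left(F + 3\right)^{2} = \left(14 + 3\right)^{2} = 17^{2} = 289$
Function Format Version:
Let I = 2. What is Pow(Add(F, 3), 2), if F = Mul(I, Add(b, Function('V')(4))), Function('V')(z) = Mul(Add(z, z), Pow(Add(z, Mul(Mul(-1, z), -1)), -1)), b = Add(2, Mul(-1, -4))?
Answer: 289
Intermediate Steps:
b = 6 (b = Add(2, 4) = 6)
Function('V')(z) = 1 (Function('V')(z) = Mul(Mul(2, z), Pow(Add(z, z), -1)) = Mul(Mul(2, z), Pow(Mul(2, z), -1)) = Mul(Mul(2, z), Mul(Rational(1, 2), Pow(z, -1))) = 1)
F = 14 (F = Mul(2, Add(6, 1)) = Mul(2, 7) = 14)
Pow(Add(F, 3), 2) = Pow(Add(14, 3), 2) = Pow(17, 2) = 289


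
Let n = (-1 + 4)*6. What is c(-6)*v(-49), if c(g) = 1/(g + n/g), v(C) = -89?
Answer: 89/9 ≈ 9.8889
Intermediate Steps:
n = 18 (n = 3*6 = 18)
c(g) = 1/(g + 18/g)
c(-6)*v(-49) = -6/(18 + (-6)²)*(-89) = -6/(18 + 36)*(-89) = -6/54*(-89) = -6*1/54*(-89) = -⅑*(-89) = 89/9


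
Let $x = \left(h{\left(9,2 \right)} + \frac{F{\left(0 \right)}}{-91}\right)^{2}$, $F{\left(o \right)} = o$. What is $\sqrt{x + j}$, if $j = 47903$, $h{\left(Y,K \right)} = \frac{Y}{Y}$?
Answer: $4 \sqrt{2994} \approx 218.87$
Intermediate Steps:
$h{\left(Y,K \right)} = 1$
$x = 1$ ($x = \left(1 + \frac{0}{-91}\right)^{2} = \left(1 + 0 \left(- \frac{1}{91}\right)\right)^{2} = \left(1 + 0\right)^{2} = 1^{2} = 1$)
$\sqrt{x + j} = \sqrt{1 + 47903} = \sqrt{47904} = 4 \sqrt{2994}$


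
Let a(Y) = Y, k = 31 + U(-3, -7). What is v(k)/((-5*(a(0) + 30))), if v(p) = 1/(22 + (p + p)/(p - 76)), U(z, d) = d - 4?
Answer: -7/22350 ≈ -0.00031320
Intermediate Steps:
U(z, d) = -4 + d
k = 20 (k = 31 + (-4 - 7) = 31 - 11 = 20)
v(p) = 1/(22 + 2*p/(-76 + p)) (v(p) = 1/(22 + (2*p)/(-76 + p)) = 1/(22 + 2*p/(-76 + p)))
v(k)/((-5*(a(0) + 30))) = ((-76 + 20)/(8*(-209 + 3*20)))/((-5*(0 + 30))) = ((⅛)*(-56)/(-209 + 60))/((-5*30)) = ((⅛)*(-56)/(-149))/(-150) = ((⅛)*(-1/149)*(-56))*(-1/150) = (7/149)*(-1/150) = -7/22350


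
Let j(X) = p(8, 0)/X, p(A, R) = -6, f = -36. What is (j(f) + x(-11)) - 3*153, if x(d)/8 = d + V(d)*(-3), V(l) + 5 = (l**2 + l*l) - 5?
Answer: -36689/6 ≈ -6114.8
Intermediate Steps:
j(X) = -6/X
V(l) = -10 + 2*l**2 (V(l) = -5 + ((l**2 + l*l) - 5) = -5 + ((l**2 + l**2) - 5) = -5 + (2*l**2 - 5) = -5 + (-5 + 2*l**2) = -10 + 2*l**2)
x(d) = 240 - 48*d**2 + 8*d (x(d) = 8*(d + (-10 + 2*d**2)*(-3)) = 8*(d + (30 - 6*d**2)) = 8*(30 + d - 6*d**2) = 240 - 48*d**2 + 8*d)
(j(f) + x(-11)) - 3*153 = (-6/(-36) + (240 - 48*(-11)**2 + 8*(-11))) - 3*153 = (-6*(-1/36) + (240 - 48*121 - 88)) - 459 = (1/6 + (240 - 5808 - 88)) - 459 = (1/6 - 5656) - 459 = -33935/6 - 459 = -36689/6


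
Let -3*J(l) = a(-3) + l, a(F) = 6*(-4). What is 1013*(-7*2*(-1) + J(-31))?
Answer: 98261/3 ≈ 32754.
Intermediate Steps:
a(F) = -24
J(l) = 8 - l/3 (J(l) = -(-24 + l)/3 = 8 - l/3)
1013*(-7*2*(-1) + J(-31)) = 1013*(-7*2*(-1) + (8 - 1/3*(-31))) = 1013*(-14*(-1) + (8 + 31/3)) = 1013*(14 + 55/3) = 1013*(97/3) = 98261/3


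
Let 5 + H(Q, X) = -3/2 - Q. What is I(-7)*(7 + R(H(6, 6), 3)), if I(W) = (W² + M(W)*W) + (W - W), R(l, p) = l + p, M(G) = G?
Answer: -245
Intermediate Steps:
H(Q, X) = -13/2 - Q (H(Q, X) = -5 + (-3/2 - Q) = -13/2 - Q)
I(W) = 2*W² (I(W) = (W² + W*W) + (W - W) = (W² + W²) + 0 = 2*W² + 0 = 2*W²)
I(-7)*(7 + R(H(6, 6), 3)) = (2*(-7)²)*(7 + ((-13/2 - 1*6) + 3)) = (2*49)*(7 + ((-13/2 - 6) + 3)) = 98*(7 + (-25/2 + 3)) = 98*(7 - 19/2) = 98*(-5/2) = -245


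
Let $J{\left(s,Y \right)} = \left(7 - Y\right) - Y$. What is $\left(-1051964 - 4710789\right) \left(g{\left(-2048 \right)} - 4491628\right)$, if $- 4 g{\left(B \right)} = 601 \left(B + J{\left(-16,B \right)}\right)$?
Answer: $\frac{110653887833951}{4} \approx 2.7663 \cdot 10^{13}$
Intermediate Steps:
$J{\left(s,Y \right)} = 7 - 2 Y$
$g{\left(B \right)} = - \frac{4207}{4} + \frac{601 B}{4}$ ($g{\left(B \right)} = - \frac{601 \left(B - \left(-7 + 2 B\right)\right)}{4} = - \frac{601 \left(7 - B\right)}{4} = - \frac{4207 - 601 B}{4} = - \frac{4207}{4} + \frac{601 B}{4}$)
$\left(-1051964 - 4710789\right) \left(g{\left(-2048 \right)} - 4491628\right) = \left(-1051964 - 4710789\right) \left(\left(- \frac{4207}{4} + \frac{601}{4} \left(-2048\right)\right) - 4491628\right) = - 5762753 \left(\left(- \frac{4207}{4} - 307712\right) - 4491628\right) = - 5762753 \left(- \frac{1235055}{4} - 4491628\right) = \left(-5762753\right) \left(- \frac{19201567}{4}\right) = \frac{110653887833951}{4}$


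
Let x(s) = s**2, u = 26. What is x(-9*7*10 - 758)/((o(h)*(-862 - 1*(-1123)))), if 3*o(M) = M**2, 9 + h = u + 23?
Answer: 120409/8700 ≈ 13.840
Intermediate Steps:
h = 40 (h = -9 + (26 + 23) = -9 + 49 = 40)
o(M) = M**2/3
x(-9*7*10 - 758)/((o(h)*(-862 - 1*(-1123)))) = (-9*7*10 - 758)**2/((((1/3)*40**2)*(-862 - 1*(-1123)))) = (-63*10 - 758)**2/((((1/3)*1600)*(-862 + 1123))) = (-630 - 758)**2/(((1600/3)*261)) = (-1388)**2/139200 = 1926544*(1/139200) = 120409/8700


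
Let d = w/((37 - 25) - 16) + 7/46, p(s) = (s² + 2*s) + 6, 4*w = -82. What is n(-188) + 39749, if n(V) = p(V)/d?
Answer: 45031495/971 ≈ 46376.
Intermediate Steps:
w = -41/2 (w = (¼)*(-82) = -41/2 ≈ -20.500)
p(s) = 6 + s² + 2*s
d = 971/184 (d = -41/(2*((37 - 25) - 16)) + 7/46 = -41/(2*(12 - 16)) + 7*(1/46) = -41/2/(-4) + 7/46 = -41/2*(-¼) + 7/46 = 41/8 + 7/46 = 971/184 ≈ 5.2772)
n(V) = 1104/971 + 184*V²/971 + 368*V/971 (n(V) = (6 + V² + 2*V)/(971/184) = (6 + V² + 2*V)*(184/971) = 1104/971 + 184*V²/971 + 368*V/971)
n(-188) + 39749 = (1104/971 + (184/971)*(-188)² + (368/971)*(-188)) + 39749 = (1104/971 + (184/971)*35344 - 69184/971) + 39749 = (1104/971 + 6503296/971 - 69184/971) + 39749 = 6435216/971 + 39749 = 45031495/971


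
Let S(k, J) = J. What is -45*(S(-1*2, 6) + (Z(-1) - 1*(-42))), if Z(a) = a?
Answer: -2115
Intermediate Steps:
-45*(S(-1*2, 6) + (Z(-1) - 1*(-42))) = -45*(6 + (-1 - 1*(-42))) = -45*(6 + (-1 + 42)) = -45*(6 + 41) = -45*47 = -2115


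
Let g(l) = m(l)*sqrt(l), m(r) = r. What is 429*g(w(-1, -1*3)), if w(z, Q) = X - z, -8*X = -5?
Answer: 5577*sqrt(26)/32 ≈ 888.66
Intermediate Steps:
X = 5/8 (X = -1/8*(-5) = 5/8 ≈ 0.62500)
w(z, Q) = 5/8 - z
g(l) = l**(3/2) (g(l) = l*sqrt(l) = l**(3/2))
429*g(w(-1, -1*3)) = 429*(5/8 - 1*(-1))**(3/2) = 429*(5/8 + 1)**(3/2) = 429*(13/8)**(3/2) = 429*(13*sqrt(26)/32) = 5577*sqrt(26)/32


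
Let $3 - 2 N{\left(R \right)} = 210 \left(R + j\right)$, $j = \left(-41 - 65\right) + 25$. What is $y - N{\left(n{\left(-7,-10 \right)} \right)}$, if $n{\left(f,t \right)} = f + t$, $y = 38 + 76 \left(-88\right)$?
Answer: $- \frac{33883}{2} \approx -16942.0$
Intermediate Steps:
$y = -6650$ ($y = 38 - 6688 = -6650$)
$j = -81$ ($j = -106 + 25 = -81$)
$N{\left(R \right)} = \frac{17013}{2} - 105 R$ ($N{\left(R \right)} = \frac{3}{2} - \frac{210 \left(R - 81\right)}{2} = \frac{3}{2} - \frac{210 \left(-81 + R\right)}{2} = \frac{3}{2} - \frac{-17010 + 210 R}{2} = \frac{3}{2} - \left(-8505 + 105 R\right) = \frac{17013}{2} - 105 R$)
$y - N{\left(n{\left(-7,-10 \right)} \right)} = -6650 - \left(\frac{17013}{2} - 105 \left(-7 - 10\right)\right) = -6650 - \left(\frac{17013}{2} - -1785\right) = -6650 - \left(\frac{17013}{2} + 1785\right) = -6650 - \frac{20583}{2} = - \frac{33883}{2}$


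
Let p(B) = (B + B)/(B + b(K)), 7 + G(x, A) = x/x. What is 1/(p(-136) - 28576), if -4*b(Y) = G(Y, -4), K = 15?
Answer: -269/7686400 ≈ -3.4997e-5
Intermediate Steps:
G(x, A) = -6 (G(x, A) = -7 + x/x = -7 + 1 = -6)
b(Y) = 3/2 (b(Y) = -¼*(-6) = 3/2)
p(B) = 2*B/(3/2 + B) (p(B) = (B + B)/(B + 3/2) = (2*B)/(3/2 + B) = 2*B/(3/2 + B))
1/(p(-136) - 28576) = 1/(4*(-136)/(3 + 2*(-136)) - 28576) = 1/(4*(-136)/(3 - 272) - 28576) = 1/(4*(-136)/(-269) - 28576) = 1/(4*(-136)*(-1/269) - 28576) = 1/(544/269 - 28576) = 1/(-7686400/269) = -269/7686400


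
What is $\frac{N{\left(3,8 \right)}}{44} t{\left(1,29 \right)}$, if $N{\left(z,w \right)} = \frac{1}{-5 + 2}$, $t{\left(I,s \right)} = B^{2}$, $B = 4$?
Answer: $- \frac{4}{33} \approx -0.12121$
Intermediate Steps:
$t{\left(I,s \right)} = 16$ ($t{\left(I,s \right)} = 4^{2} = 16$)
$N{\left(z,w \right)} = - \frac{1}{3}$ ($N{\left(z,w \right)} = \frac{1}{-3} = - \frac{1}{3}$)
$\frac{N{\left(3,8 \right)}}{44} t{\left(1,29 \right)} = - \frac{1}{3 \cdot 44} \cdot 16 = \left(- \frac{1}{3}\right) \frac{1}{44} \cdot 16 = \left(- \frac{1}{132}\right) 16 = - \frac{4}{33}$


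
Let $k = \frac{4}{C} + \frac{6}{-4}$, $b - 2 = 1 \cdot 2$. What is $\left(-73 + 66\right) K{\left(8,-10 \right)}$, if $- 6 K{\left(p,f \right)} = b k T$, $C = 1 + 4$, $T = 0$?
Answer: $0$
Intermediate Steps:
$C = 5$
$b = 4$ ($b = 2 + 1 \cdot 2 = 2 + 2 = 4$)
$k = - \frac{7}{10}$ ($k = \frac{4}{5} + \frac{6}{-4} = 4 \cdot \frac{1}{5} + 6 \left(- \frac{1}{4}\right) = \frac{4}{5} - \frac{3}{2} = - \frac{7}{10} \approx -0.7$)
$K{\left(p,f \right)} = 0$ ($K{\left(p,f \right)} = - \frac{4 \left(- \frac{7}{10}\right) 0}{6} = - \frac{\left(- \frac{14}{5}\right) 0}{6} = \left(- \frac{1}{6}\right) 0 = 0$)
$\left(-73 + 66\right) K{\left(8,-10 \right)} = \left(-73 + 66\right) 0 = \left(-7\right) 0 = 0$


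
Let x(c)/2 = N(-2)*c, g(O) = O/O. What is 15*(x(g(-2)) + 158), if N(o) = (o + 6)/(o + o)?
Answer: 2340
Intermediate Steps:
g(O) = 1
N(o) = (6 + o)/(2*o) (N(o) = (6 + o)/((2*o)) = (6 + o)*(1/(2*o)) = (6 + o)/(2*o))
x(c) = -2*c (x(c) = 2*(((½)*(6 - 2)/(-2))*c) = 2*(((½)*(-½)*4)*c) = 2*(-c) = -2*c)
15*(x(g(-2)) + 158) = 15*(-2*1 + 158) = 15*(-2 + 158) = 15*156 = 2340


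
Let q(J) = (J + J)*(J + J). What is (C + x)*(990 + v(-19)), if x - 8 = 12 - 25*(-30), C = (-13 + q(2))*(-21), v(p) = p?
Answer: 686497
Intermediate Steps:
q(J) = 4*J² (q(J) = (2*J)*(2*J) = 4*J²)
C = -63 (C = (-13 + 4*2²)*(-21) = (-13 + 4*4)*(-21) = (-13 + 16)*(-21) = 3*(-21) = -63)
x = 770 (x = 8 + (12 - 25*(-30)) = 8 + (12 + 750) = 8 + 762 = 770)
(C + x)*(990 + v(-19)) = (-63 + 770)*(990 - 19) = 707*971 = 686497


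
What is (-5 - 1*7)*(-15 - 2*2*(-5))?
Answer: -60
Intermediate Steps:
(-5 - 1*7)*(-15 - 2*2*(-5)) = (-5 - 7)*(-15 - 4*(-5)) = -12*(-15 + 20) = -12*5 = -60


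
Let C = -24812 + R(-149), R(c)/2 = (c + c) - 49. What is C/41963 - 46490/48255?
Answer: -636330380/404984913 ≈ -1.5712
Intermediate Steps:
R(c) = -98 + 4*c (R(c) = 2*((c + c) - 49) = 2*(2*c - 49) = 2*(-49 + 2*c) = -98 + 4*c)
C = -25506 (C = -24812 + (-98 + 4*(-149)) = -24812 + (-98 - 596) = -24812 - 694 = -25506)
C/41963 - 46490/48255 = -25506/41963 - 46490/48255 = -25506*1/41963 - 46490*1/48255 = -25506/41963 - 9298/9651 = -636330380/404984913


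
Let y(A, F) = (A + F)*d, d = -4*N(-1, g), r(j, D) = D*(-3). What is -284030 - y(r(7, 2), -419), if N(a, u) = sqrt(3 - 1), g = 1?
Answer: -284030 - 1700*sqrt(2) ≈ -2.8643e+5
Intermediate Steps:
r(j, D) = -3*D
N(a, u) = sqrt(2)
d = -4*sqrt(2) ≈ -5.6569
y(A, F) = -4*sqrt(2)*(A + F) (y(A, F) = (A + F)*(-4*sqrt(2)) = -4*sqrt(2)*(A + F))
-284030 - y(r(7, 2), -419) = -284030 - 4*sqrt(2)*(-(-3)*2 - 1*(-419)) = -284030 - 4*sqrt(2)*(-1*(-6) + 419) = -284030 - 4*sqrt(2)*(6 + 419) = -284030 - 4*sqrt(2)*425 = -284030 - 1700*sqrt(2)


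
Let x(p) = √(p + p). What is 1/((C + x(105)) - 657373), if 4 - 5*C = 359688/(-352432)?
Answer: -31894948316233910/20966845823017362689089 - 48518872900*√210/20966845823017362689089 ≈ -1.5212e-6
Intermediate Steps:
C = 221177/220270 (C = ⅘ - 359688/(5*(-352432)) = ⅘ - 359688*(-1)/(5*352432) = ⅘ - ⅕*(-44961/44054) = ⅘ + 44961/220270 = 221177/220270 ≈ 1.0041)
x(p) = √2*√p (x(p) = √(2*p) = √2*√p)
1/((C + x(105)) - 657373) = 1/((221177/220270 + √2*√105) - 657373) = 1/((221177/220270 + √210) - 657373) = 1/(-144799329533/220270 + √210)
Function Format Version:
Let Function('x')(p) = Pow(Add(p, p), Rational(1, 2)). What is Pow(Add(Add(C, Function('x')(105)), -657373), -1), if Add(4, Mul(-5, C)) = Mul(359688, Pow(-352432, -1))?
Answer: Add(Rational(-31894948316233910, 20966845823017362689089), Mul(Rational(-48518872900, 20966845823017362689089), Pow(210, Rational(1, 2)))) ≈ -1.5212e-6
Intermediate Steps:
C = Rational(221177, 220270) (C = Add(Rational(4, 5), Mul(Rational(-1, 5), Mul(359688, Pow(-352432, -1)))) = Add(Rational(4, 5), Mul(Rational(-1, 5), Mul(359688, Rational(-1, 352432)))) = Add(Rational(4, 5), Mul(Rational(-1, 5), Rational(-44961, 44054))) = Add(Rational(4, 5), Rational(44961, 220270)) = Rational(221177, 220270) ≈ 1.0041)
Function('x')(p) = Mul(Pow(2, Rational(1, 2)), Pow(p, Rational(1, 2))) (Function('x')(p) = Pow(Mul(2, p), Rational(1, 2)) = Mul(Pow(2, Rational(1, 2)), Pow(p, Rational(1, 2))))
Pow(Add(Add(C, Function('x')(105)), -657373), -1) = Pow(Add(Add(Rational(221177, 220270), Mul(Pow(2, Rational(1, 2)), Pow(105, Rational(1, 2)))), -657373), -1) = Pow(Add(Add(Rational(221177, 220270), Pow(210, Rational(1, 2))), -657373), -1) = Pow(Add(Rational(-144799329533, 220270), Pow(210, Rational(1, 2))), -1)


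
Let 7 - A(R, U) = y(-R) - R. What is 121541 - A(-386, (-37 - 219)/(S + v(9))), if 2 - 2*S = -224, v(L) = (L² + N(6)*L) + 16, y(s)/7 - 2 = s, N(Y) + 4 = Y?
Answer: 124636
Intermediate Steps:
N(Y) = -4 + Y
y(s) = 14 + 7*s
v(L) = 16 + L² + 2*L (v(L) = (L² + (-4 + 6)*L) + 16 = (L² + 2*L) + 16 = 16 + L² + 2*L)
S = 113 (S = 1 - ½*(-224) = 1 + 112 = 113)
A(R, U) = -7 + 8*R (A(R, U) = 7 - ((14 + 7*(-R)) - R) = 7 - ((14 - 7*R) - R) = 7 - (14 - 8*R) = 7 + (-14 + 8*R) = -7 + 8*R)
121541 - A(-386, (-37 - 219)/(S + v(9))) = 121541 - (-7 + 8*(-386)) = 121541 - (-7 - 3088) = 121541 - 1*(-3095) = 121541 + 3095 = 124636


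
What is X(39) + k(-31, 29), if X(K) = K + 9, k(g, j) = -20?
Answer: 28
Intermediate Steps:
X(K) = 9 + K
X(39) + k(-31, 29) = (9 + 39) - 20 = 48 - 20 = 28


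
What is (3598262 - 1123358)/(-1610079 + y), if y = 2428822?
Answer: 2474904/818743 ≈ 3.0228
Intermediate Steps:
(3598262 - 1123358)/(-1610079 + y) = (3598262 - 1123358)/(-1610079 + 2428822) = 2474904/818743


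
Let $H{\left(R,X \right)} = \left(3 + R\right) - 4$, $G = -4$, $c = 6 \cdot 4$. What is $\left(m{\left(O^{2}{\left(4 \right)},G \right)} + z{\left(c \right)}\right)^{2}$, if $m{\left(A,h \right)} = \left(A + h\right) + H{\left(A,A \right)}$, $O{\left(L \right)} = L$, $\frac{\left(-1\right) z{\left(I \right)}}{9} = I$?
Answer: $35721$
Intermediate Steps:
$c = 24$
$z{\left(I \right)} = - 9 I$
$H{\left(R,X \right)} = -1 + R$
$m{\left(A,h \right)} = -1 + h + 2 A$ ($m{\left(A,h \right)} = \left(A + h\right) + \left(-1 + A\right) = -1 + h + 2 A$)
$\left(m{\left(O^{2}{\left(4 \right)},G \right)} + z{\left(c \right)}\right)^{2} = \left(\left(-1 - 4 + 2 \cdot 4^{2}\right) - 216\right)^{2} = \left(\left(-1 - 4 + 2 \cdot 16\right) - 216\right)^{2} = \left(\left(-1 - 4 + 32\right) - 216\right)^{2} = \left(27 - 216\right)^{2} = \left(-189\right)^{2} = 35721$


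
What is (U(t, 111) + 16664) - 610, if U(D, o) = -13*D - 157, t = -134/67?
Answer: 15923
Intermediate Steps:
t = -2 (t = -134*1/67 = -2)
U(D, o) = -157 - 13*D
(U(t, 111) + 16664) - 610 = ((-157 - 13*(-2)) + 16664) - 610 = ((-157 + 26) + 16664) - 610 = (-131 + 16664) - 610 = 16533 - 610 = 15923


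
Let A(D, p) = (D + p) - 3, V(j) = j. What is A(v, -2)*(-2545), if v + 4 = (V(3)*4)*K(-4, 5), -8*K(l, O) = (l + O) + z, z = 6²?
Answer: 328305/2 ≈ 1.6415e+5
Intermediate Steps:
z = 36
K(l, O) = -9/2 - O/8 - l/8 (K(l, O) = -((l + O) + 36)/8 = -((O + l) + 36)/8 = -(36 + O + l)/8 = -9/2 - O/8 - l/8)
v = -119/2 (v = -4 + (3*4)*(-9/2 - ⅛*5 - ⅛*(-4)) = -4 + 12*(-9/2 - 5/8 + ½) = -4 + 12*(-37/8) = -4 - 111/2 = -119/2 ≈ -59.500)
A(D, p) = -3 + D + p
A(v, -2)*(-2545) = (-3 - 119/2 - 2)*(-2545) = -129/2*(-2545) = 328305/2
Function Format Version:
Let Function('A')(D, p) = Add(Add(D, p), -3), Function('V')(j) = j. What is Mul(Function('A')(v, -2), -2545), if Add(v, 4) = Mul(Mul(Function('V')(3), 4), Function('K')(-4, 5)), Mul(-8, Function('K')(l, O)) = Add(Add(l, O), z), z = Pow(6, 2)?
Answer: Rational(328305, 2) ≈ 1.6415e+5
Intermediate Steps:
z = 36
Function('K')(l, O) = Add(Rational(-9, 2), Mul(Rational(-1, 8), O), Mul(Rational(-1, 8), l)) (Function('K')(l, O) = Mul(Rational(-1, 8), Add(Add(l, O), 36)) = Mul(Rational(-1, 8), Add(Add(O, l), 36)) = Mul(Rational(-1, 8), Add(36, O, l)) = Add(Rational(-9, 2), Mul(Rational(-1, 8), O), Mul(Rational(-1, 8), l)))
v = Rational(-119, 2) (v = Add(-4, Mul(Mul(3, 4), Add(Rational(-9, 2), Mul(Rational(-1, 8), 5), Mul(Rational(-1, 8), -4)))) = Add(-4, Mul(12, Add(Rational(-9, 2), Rational(-5, 8), Rational(1, 2)))) = Add(-4, Mul(12, Rational(-37, 8))) = Add(-4, Rational(-111, 2)) = Rational(-119, 2) ≈ -59.500)
Function('A')(D, p) = Add(-3, D, p)
Mul(Function('A')(v, -2), -2545) = Mul(Add(-3, Rational(-119, 2), -2), -2545) = Mul(Rational(-129, 2), -2545) = Rational(328305, 2)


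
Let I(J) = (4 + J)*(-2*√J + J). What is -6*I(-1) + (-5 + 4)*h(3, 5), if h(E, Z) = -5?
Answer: 23 + 36*I ≈ 23.0 + 36.0*I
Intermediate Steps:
I(J) = (4 + J)*(J - 2*√J)
-6*I(-1) + (-5 + 4)*h(3, 5) = -6*((-1)² - 8*I - (-2)*I + 4*(-1)) + (-5 + 4)*(-5) = -6*(1 - 8*I - (-2)*I - 4) - 1*(-5) = -6*(1 - 8*I + 2*I - 4) + 5 = -6*(-3 - 6*I) + 5 = (18 + 36*I) + 5 = 23 + 36*I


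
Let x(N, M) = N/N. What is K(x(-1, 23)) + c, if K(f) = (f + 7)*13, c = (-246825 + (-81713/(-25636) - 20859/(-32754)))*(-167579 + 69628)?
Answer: 3383410166707669625/139946924 ≈ 2.4176e+10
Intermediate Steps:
x(N, M) = 1
c = 3383410152153189529/139946924 (c = (-246825 + (-81713*(-1/25636) - 20859*(-1/32754)))*(-97951) = (-246825 + (81713/25636 + 6953/10918))*(-97951) = (-246825 + 535194821/139946924)*(-97951) = -34541864321479/139946924*(-97951) = 3383410152153189529/139946924 ≈ 2.4176e+10)
K(f) = 91 + 13*f (K(f) = (7 + f)*13 = 91 + 13*f)
K(x(-1, 23)) + c = (91 + 13*1) + 3383410152153189529/139946924 = (91 + 13) + 3383410152153189529/139946924 = 104 + 3383410152153189529/139946924 = 3383410166707669625/139946924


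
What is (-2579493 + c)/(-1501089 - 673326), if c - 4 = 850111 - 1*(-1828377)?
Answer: -98999/2174415 ≈ -0.045529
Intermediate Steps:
c = 2678492 (c = 4 + (850111 - 1*(-1828377)) = 4 + (850111 + 1828377) = 4 + 2678488 = 2678492)
(-2579493 + c)/(-1501089 - 673326) = (-2579493 + 2678492)/(-1501089 - 673326) = 98999/(-2174415) = 98999*(-1/2174415) = -98999/2174415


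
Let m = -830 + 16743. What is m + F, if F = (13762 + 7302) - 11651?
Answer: 25326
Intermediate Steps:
m = 15913
F = 9413 (F = 21064 - 11651 = 9413)
m + F = 15913 + 9413 = 25326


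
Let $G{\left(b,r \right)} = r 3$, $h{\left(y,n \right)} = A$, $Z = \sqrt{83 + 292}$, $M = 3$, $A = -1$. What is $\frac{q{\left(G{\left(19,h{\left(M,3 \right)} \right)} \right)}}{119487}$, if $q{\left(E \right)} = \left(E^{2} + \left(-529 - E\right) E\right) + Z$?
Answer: $\frac{529}{39829} + \frac{5 \sqrt{15}}{119487} \approx 0.013444$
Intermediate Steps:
$Z = 5 \sqrt{15}$ ($Z = \sqrt{375} = 5 \sqrt{15} \approx 19.365$)
$h{\left(y,n \right)} = -1$
$G{\left(b,r \right)} = 3 r$
$q{\left(E \right)} = E^{2} + 5 \sqrt{15} + E \left(-529 - E\right)$ ($q{\left(E \right)} = \left(E^{2} + \left(-529 - E\right) E\right) + 5 \sqrt{15} = \left(E^{2} + E \left(-529 - E\right)\right) + 5 \sqrt{15} = E^{2} + 5 \sqrt{15} + E \left(-529 - E\right)$)
$\frac{q{\left(G{\left(19,h{\left(M,3 \right)} \right)} \right)}}{119487} = \frac{- 529 \cdot 3 \left(-1\right) + 5 \sqrt{15}}{119487} = \left(\left(-529\right) \left(-3\right) + 5 \sqrt{15}\right) \frac{1}{119487} = \left(1587 + 5 \sqrt{15}\right) \frac{1}{119487} = \frac{529}{39829} + \frac{5 \sqrt{15}}{119487}$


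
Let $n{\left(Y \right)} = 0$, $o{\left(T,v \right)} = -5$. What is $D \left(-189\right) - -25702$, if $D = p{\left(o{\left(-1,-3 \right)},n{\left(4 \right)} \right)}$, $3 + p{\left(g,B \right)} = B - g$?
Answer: $25324$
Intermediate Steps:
$p{\left(g,B \right)} = -3 + B - g$ ($p{\left(g,B \right)} = -3 + \left(B - g\right) = -3 + B - g$)
$D = 2$ ($D = -3 + 0 - -5 = -3 + 0 + 5 = 2$)
$D \left(-189\right) - -25702 = 2 \left(-189\right) - -25702 = -378 + 25702 = 25324$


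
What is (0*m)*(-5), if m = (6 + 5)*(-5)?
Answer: 0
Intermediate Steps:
m = -55 (m = 11*(-5) = -55)
(0*m)*(-5) = (0*(-55))*(-5) = 0*(-5) = 0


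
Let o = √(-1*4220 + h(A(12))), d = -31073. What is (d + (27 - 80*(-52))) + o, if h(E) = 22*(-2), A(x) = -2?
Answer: -26886 + 2*I*√1066 ≈ -26886.0 + 65.299*I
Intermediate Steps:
h(E) = -44
o = 2*I*√1066 (o = √(-1*4220 - 44) = √(-4220 - 44) = √(-4264) = 2*I*√1066 ≈ 65.299*I)
(d + (27 - 80*(-52))) + o = (-31073 + (27 - 80*(-52))) + 2*I*√1066 = (-31073 + (27 + 4160)) + 2*I*√1066 = (-31073 + 4187) + 2*I*√1066 = -26886 + 2*I*√1066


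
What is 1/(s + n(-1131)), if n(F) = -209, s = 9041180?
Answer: 1/9040971 ≈ 1.1061e-7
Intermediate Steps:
1/(s + n(-1131)) = 1/(9041180 - 209) = 1/9040971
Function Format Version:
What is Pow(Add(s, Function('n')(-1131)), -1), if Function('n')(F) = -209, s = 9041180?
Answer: Rational(1, 9040971) ≈ 1.1061e-7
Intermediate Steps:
Pow(Add(s, Function('n')(-1131)), -1) = Pow(Add(9041180, -209), -1) = Pow(9040971, -1) = Rational(1, 9040971)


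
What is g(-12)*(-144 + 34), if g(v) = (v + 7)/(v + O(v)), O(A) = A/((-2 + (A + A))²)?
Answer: -92950/2031 ≈ -45.766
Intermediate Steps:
O(A) = A/(-2 + 2*A)² (O(A) = A/((-2 + 2*A)²) = A/(-2 + 2*A)²)
g(v) = (7 + v)/(v + v/(4*(-1 + v)²)) (g(v) = (v + 7)/(v + v/(4*(-1 + v)²)) = (7 + v)/(v + v/(4*(-1 + v)²)))
g(-12)*(-144 + 34) = (4*(-1 - 12)²*(7 - 12)/(-12*(1 + 4*(-1 - 12)²)))*(-144 + 34) = (4*(-1/12)*(-13)²*(-5)/(1 + 4*(-13)²))*(-110) = (4*(-1/12)*169*(-5)/(1 + 4*169))*(-110) = (4*(-1/12)*169*(-5)/(1 + 676))*(-110) = (4*(-1/12)*169*(-5)/677)*(-110) = (4*(-1/12)*(1/677)*169*(-5))*(-110) = (845/2031)*(-110) = -92950/2031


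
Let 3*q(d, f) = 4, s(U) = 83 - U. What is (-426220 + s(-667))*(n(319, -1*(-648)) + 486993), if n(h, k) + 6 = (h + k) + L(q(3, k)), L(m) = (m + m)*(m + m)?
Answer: -1868515325500/9 ≈ -2.0761e+11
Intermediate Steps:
q(d, f) = 4/3 (q(d, f) = (⅓)*4 = 4/3)
L(m) = 4*m² (L(m) = (2*m)*(2*m) = 4*m²)
n(h, k) = 10/9 + h + k (n(h, k) = -6 + ((h + k) + 4*(4/3)²) = -6 + ((h + k) + 4*(16/9)) = -6 + ((h + k) + 64/9) = -6 + (64/9 + h + k) = 10/9 + h + k)
(-426220 + s(-667))*(n(319, -1*(-648)) + 486993) = (-426220 + (83 - 1*(-667)))*((10/9 + 319 - 1*(-648)) + 486993) = (-426220 + (83 + 667))*((10/9 + 319 + 648) + 486993) = (-426220 + 750)*(8713/9 + 486993) = -425470*4391650/9 = -1868515325500/9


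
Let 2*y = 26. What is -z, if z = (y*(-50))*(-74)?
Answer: -48100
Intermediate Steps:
y = 13 (y = (½)*26 = 13)
z = 48100 (z = (13*(-50))*(-74) = -650*(-74) = 48100)
-z = -1*48100 = -48100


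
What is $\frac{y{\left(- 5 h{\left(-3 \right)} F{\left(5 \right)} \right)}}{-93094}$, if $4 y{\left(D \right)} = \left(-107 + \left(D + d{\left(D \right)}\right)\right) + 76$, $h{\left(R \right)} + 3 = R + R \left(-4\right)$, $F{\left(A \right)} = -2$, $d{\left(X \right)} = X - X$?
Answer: $- \frac{29}{372376} \approx -7.7878 \cdot 10^{-5}$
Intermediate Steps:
$d{\left(X \right)} = 0$
$h{\left(R \right)} = -3 - 3 R$ ($h{\left(R \right)} = -3 + \left(R + R \left(-4\right)\right) = -3 + \left(R - 4 R\right) = -3 - 3 R$)
$y{\left(D \right)} = - \frac{31}{4} + \frac{D}{4}$ ($y{\left(D \right)} = \frac{\left(-107 + \left(D + 0\right)\right) + 76}{4} = \frac{\left(-107 + D\right) + 76}{4} = \frac{-31 + D}{4} = - \frac{31}{4} + \frac{D}{4}$)
$\frac{y{\left(- 5 h{\left(-3 \right)} F{\left(5 \right)} \right)}}{-93094} = \frac{- \frac{31}{4} + \frac{- 5 \left(-3 - -9\right) \left(-2\right)}{4}}{-93094} = \left(- \frac{31}{4} + \frac{- 5 \left(-3 + 9\right) \left(-2\right)}{4}\right) \left(- \frac{1}{93094}\right) = \left(- \frac{31}{4} + \frac{\left(-5\right) 6 \left(-2\right)}{4}\right) \left(- \frac{1}{93094}\right) = \left(- \frac{31}{4} + \frac{\left(-30\right) \left(-2\right)}{4}\right) \left(- \frac{1}{93094}\right) = \left(- \frac{31}{4} + \frac{1}{4} \cdot 60\right) \left(- \frac{1}{93094}\right) = \left(- \frac{31}{4} + 15\right) \left(- \frac{1}{93094}\right) = \frac{29}{4} \left(- \frac{1}{93094}\right) = - \frac{29}{372376}$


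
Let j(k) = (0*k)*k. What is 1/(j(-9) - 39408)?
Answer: -1/39408 ≈ -2.5376e-5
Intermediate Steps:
j(k) = 0 (j(k) = 0*k = 0)
1/(j(-9) - 39408) = 1/(0 - 39408) = 1/(-39408) = -1/39408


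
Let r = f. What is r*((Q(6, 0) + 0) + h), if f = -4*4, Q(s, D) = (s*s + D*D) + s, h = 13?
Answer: -880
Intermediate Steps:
Q(s, D) = s + D² + s² (Q(s, D) = (s² + D²) + s = (D² + s²) + s = s + D² + s²)
f = -16
r = -16
r*((Q(6, 0) + 0) + h) = -16*(((6 + 0² + 6²) + 0) + 13) = -16*(((6 + 0 + 36) + 0) + 13) = -16*((42 + 0) + 13) = -16*(42 + 13) = -16*55 = -880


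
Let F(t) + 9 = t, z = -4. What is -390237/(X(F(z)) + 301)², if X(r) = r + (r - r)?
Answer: -130079/27648 ≈ -4.7048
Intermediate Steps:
F(t) = -9 + t
X(r) = r (X(r) = r + 0 = r)
-390237/(X(F(z)) + 301)² = -390237/((-9 - 4) + 301)² = -390237/(-13 + 301)² = -390237/(288²) = -390237/82944 = -390237*1/82944 = -130079/27648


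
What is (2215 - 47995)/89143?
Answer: -45780/89143 ≈ -0.51356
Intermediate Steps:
(2215 - 47995)/89143 = -45780*1/89143 = -45780/89143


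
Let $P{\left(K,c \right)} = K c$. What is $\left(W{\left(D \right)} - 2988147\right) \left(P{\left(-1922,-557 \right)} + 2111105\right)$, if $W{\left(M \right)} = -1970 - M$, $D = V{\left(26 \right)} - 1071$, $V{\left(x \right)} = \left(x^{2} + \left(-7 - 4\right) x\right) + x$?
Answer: $-9511448677458$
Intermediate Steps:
$V{\left(x \right)} = x^{2} - 10 x$ ($V{\left(x \right)} = \left(x^{2} - 11 x\right) + x = x^{2} - 10 x$)
$D = -655$ ($D = 26 \left(-10 + 26\right) - 1071 = 26 \cdot 16 - 1071 = 416 - 1071 = -655$)
$\left(W{\left(D \right)} - 2988147\right) \left(P{\left(-1922,-557 \right)} + 2111105\right) = \left(\left(-1970 - -655\right) - 2988147\right) \left(\left(-1922\right) \left(-557\right) + 2111105\right) = \left(\left(-1970 + 655\right) - 2988147\right) \left(1070554 + 2111105\right) = \left(-1315 - 2988147\right) 3181659 = \left(-2989462\right) 3181659 = -9511448677458$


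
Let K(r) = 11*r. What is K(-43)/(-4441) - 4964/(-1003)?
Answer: 1324679/262019 ≈ 5.0557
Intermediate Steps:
K(-43)/(-4441) - 4964/(-1003) = (11*(-43))/(-4441) - 4964/(-1003) = -473*(-1/4441) - 4964*(-1/1003) = 473/4441 + 292/59 = 1324679/262019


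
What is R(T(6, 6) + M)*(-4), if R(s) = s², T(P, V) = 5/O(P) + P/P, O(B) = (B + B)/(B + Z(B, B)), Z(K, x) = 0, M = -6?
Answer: -25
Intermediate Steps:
O(B) = 2 (O(B) = (B + B)/(B + 0) = (2*B)/B = 2)
T(P, V) = 7/2 (T(P, V) = 5/2 + P/P = 5*(½) + 1 = 5/2 + 1 = 7/2)
R(T(6, 6) + M)*(-4) = (7/2 - 6)²*(-4) = (-5/2)²*(-4) = (25/4)*(-4) = -25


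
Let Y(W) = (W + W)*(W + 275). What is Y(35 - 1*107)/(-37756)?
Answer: 7308/9439 ≈ 0.77423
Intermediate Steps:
Y(W) = 2*W*(275 + W) (Y(W) = (2*W)*(275 + W) = 2*W*(275 + W))
Y(35 - 1*107)/(-37756) = (2*(35 - 1*107)*(275 + (35 - 1*107)))/(-37756) = (2*(35 - 107)*(275 + (35 - 107)))*(-1/37756) = (2*(-72)*(275 - 72))*(-1/37756) = (2*(-72)*203)*(-1/37756) = -29232*(-1/37756) = 7308/9439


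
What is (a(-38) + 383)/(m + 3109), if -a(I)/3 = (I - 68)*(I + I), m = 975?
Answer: -23785/4084 ≈ -5.8239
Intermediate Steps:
a(I) = -6*I*(-68 + I) (a(I) = -3*(I - 68)*(I + I) = -3*(-68 + I)*2*I = -6*I*(-68 + I))
(a(-38) + 383)/(m + 3109) = (6*(-38)*(68 - 1*(-38)) + 383)/(975 + 3109) = (6*(-38)*(68 + 38) + 383)/4084 = (6*(-38)*106 + 383)*(1/4084) = (-24168 + 383)*(1/4084) = -23785*1/4084 = -23785/4084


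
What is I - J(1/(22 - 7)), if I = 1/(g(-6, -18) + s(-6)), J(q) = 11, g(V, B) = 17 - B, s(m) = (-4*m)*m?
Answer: -1200/109 ≈ -11.009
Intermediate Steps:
s(m) = -4*m²
I = -1/109 (I = 1/((17 - 1*(-18)) - 4*(-6)²) = 1/((17 + 18) - 4*36) = 1/(35 - 144) = 1/(-109) = -1/109 ≈ -0.0091743)
I - J(1/(22 - 7)) = -1/109 - 1*11 = -1/109 - 11 = -1200/109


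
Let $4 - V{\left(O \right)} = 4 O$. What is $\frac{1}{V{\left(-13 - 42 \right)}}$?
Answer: $\frac{1}{224} \approx 0.0044643$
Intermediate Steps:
$V{\left(O \right)} = 4 - 4 O$
$\frac{1}{V{\left(-13 - 42 \right)}} = \frac{1}{4 - 4 \left(-13 - 42\right)} = \frac{1}{4 - -220} = \frac{1}{4 + 220} = \frac{1}{224}$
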